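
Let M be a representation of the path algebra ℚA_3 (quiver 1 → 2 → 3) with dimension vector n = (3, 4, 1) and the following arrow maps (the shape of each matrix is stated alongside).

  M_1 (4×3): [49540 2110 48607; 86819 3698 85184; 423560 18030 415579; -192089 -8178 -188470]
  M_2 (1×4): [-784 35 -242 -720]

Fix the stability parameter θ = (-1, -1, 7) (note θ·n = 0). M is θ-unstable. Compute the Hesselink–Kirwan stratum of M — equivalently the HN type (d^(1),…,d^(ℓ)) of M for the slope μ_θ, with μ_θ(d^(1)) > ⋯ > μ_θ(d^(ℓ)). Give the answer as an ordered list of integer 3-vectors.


Interval decomposition of M: I[1,1], I[1,2], I[1,3], I[2,2]^2.
HN type (ℓ=2): μ^(1)=7; μ^(2)=-1

((0, 0, 1); (3, 4, 0))


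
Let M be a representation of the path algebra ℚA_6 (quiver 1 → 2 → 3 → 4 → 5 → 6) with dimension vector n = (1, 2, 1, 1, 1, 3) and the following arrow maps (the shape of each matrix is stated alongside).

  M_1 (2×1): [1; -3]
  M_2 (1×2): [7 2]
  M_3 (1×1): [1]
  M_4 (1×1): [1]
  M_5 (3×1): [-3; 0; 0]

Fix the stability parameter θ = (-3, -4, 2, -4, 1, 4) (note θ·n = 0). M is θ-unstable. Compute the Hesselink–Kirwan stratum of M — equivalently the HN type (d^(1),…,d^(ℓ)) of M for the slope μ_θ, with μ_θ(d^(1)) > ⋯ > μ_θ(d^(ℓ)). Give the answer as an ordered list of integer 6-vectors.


Via rank(M_{q-1}∘⋯∘M_p): M ≅ I[1,6], I[2,2], I[6,6]^2.
μ_θ-semistable layers: μ^(1)=4; μ^(2)=1; μ^(3)=-1; μ^(4)=-7/2; μ^(5)=-4

((0, 0, 0, 0, 0, 3); (0, 0, 0, 0, 1, 0); (0, 0, 1, 1, 0, 0); (1, 1, 0, 0, 0, 0); (0, 1, 0, 0, 0, 0))


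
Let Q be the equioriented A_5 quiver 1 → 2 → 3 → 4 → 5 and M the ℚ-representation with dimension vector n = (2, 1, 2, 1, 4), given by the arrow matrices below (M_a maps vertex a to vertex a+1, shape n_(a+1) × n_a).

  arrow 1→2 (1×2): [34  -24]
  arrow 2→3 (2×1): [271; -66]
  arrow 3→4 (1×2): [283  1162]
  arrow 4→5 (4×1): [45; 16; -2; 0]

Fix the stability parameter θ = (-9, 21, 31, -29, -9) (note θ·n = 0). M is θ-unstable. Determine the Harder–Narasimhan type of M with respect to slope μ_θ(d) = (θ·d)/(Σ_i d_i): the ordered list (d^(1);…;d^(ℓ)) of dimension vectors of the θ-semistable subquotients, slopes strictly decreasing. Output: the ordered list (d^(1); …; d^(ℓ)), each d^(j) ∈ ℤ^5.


Interval decomposition of M: I[1,1], I[1,5], I[3,3], I[5,5]^3.
HN type (ℓ=3): μ^(1)=31; μ^(2)=7/2; μ^(3)=-9

((0, 0, 1, 0, 0); (0, 1, 1, 1, 1); (2, 0, 0, 0, 3))


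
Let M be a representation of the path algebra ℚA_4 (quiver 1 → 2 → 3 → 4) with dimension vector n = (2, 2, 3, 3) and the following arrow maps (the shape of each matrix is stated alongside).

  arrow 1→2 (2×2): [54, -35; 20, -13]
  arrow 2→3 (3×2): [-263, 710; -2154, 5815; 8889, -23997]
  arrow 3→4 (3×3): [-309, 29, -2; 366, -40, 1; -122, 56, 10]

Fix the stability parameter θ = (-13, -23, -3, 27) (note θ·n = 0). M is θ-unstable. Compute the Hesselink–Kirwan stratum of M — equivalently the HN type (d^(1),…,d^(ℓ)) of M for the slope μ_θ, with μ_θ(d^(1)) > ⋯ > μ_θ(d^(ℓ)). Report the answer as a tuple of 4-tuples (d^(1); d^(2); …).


Barcode: M ≅ I[1,4]^2, I[3,4]. HN layers by μ_θ (3 steps, strictly decreasing):
  μ^(1)=27; μ^(2)=-3; μ^(3)=-18

((0, 0, 0, 3); (0, 0, 3, 0); (2, 2, 0, 0))


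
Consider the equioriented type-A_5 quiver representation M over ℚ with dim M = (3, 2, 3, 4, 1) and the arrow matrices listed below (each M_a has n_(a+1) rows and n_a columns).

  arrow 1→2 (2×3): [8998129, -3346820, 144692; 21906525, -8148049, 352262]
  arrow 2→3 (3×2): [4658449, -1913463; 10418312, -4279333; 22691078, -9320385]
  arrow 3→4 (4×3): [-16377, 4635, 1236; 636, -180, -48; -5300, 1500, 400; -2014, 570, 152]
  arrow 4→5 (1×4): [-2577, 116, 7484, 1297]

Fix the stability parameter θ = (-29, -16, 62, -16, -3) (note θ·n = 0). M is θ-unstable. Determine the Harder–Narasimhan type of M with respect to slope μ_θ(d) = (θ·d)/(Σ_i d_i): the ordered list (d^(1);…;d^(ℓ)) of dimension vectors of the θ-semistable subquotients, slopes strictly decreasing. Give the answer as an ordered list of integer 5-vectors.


Via rank(M_{q-1}∘⋯∘M_p): M ≅ I[1,1], I[1,3], I[1,5], I[3,3], I[4,4]^3.
μ_θ-semistable layers: μ^(1)=62; μ^(2)=43/3; μ^(3)=-16; μ^(4)=-29

((0, 0, 2, 0, 0); (0, 0, 1, 1, 1); (0, 2, 0, 3, 0); (3, 0, 0, 0, 0))


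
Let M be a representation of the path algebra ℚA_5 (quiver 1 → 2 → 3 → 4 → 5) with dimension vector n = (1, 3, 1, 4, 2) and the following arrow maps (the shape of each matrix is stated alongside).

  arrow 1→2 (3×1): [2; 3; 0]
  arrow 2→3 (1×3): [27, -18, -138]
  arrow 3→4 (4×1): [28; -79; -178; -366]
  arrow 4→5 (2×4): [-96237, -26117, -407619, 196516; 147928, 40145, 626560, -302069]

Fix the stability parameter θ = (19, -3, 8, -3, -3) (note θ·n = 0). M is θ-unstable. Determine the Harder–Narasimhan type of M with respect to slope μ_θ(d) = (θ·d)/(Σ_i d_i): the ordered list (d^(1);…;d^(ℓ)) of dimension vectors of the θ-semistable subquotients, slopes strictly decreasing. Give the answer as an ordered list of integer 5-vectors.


Interval decomposition of M: I[1,2], I[2,2], I[2,5], I[4,4]^2, I[4,5].
HN type (ℓ=3): μ^(1)=8; μ^(2)=2/3; μ^(3)=-3

((1, 1, 0, 0, 0); (0, 0, 1, 1, 1); (0, 2, 0, 3, 1))


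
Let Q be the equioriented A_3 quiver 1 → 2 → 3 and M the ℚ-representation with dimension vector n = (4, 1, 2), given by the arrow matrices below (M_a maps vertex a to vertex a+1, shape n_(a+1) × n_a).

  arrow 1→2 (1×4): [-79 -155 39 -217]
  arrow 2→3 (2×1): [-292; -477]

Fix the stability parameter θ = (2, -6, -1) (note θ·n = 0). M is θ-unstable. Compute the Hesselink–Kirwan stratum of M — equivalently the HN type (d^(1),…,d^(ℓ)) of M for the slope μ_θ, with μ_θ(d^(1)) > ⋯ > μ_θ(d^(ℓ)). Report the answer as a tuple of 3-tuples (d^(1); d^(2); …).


Barcode: M ≅ I[1,1]^3, I[1,3], I[3,3]. HN layers by μ_θ (3 steps, strictly decreasing):
  μ^(1)=2; μ^(2)=-1; μ^(3)=-2

((3, 0, 0); (0, 0, 2); (1, 1, 0))


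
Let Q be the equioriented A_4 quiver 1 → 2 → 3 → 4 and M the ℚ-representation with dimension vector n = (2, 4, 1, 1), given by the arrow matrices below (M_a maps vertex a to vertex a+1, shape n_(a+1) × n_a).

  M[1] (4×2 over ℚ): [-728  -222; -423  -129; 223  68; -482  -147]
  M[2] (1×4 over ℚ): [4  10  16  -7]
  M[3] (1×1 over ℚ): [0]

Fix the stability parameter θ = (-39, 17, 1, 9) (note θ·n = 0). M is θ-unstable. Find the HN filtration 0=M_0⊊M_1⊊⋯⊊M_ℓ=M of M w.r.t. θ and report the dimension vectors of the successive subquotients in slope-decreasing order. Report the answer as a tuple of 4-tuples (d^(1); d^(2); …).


Barcode: M ≅ I[1,2], I[1,3], I[2,2]^2, I[4,4]. HN layers by μ_θ (3 steps, strictly decreasing):
  μ^(1)=17; μ^(2)=9; μ^(3)=-39

((0, 3, 0, 0); (0, 1, 1, 1); (2, 0, 0, 0))


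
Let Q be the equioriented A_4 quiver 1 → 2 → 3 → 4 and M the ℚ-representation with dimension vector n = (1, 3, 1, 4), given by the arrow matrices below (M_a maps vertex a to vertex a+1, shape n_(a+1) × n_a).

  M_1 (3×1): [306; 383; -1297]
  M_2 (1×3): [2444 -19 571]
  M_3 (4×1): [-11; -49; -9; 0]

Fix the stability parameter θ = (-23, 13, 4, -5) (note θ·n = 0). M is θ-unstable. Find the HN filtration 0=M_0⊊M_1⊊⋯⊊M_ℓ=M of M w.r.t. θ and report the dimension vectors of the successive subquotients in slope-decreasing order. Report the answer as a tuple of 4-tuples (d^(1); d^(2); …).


Interval decomposition of M: I[1,2], I[2,2], I[2,4], I[4,4]^3.
HN type (ℓ=4): μ^(1)=13; μ^(2)=4; μ^(3)=-5; μ^(4)=-23

((0, 2, 0, 0); (0, 1, 1, 1); (0, 0, 0, 3); (1, 0, 0, 0))


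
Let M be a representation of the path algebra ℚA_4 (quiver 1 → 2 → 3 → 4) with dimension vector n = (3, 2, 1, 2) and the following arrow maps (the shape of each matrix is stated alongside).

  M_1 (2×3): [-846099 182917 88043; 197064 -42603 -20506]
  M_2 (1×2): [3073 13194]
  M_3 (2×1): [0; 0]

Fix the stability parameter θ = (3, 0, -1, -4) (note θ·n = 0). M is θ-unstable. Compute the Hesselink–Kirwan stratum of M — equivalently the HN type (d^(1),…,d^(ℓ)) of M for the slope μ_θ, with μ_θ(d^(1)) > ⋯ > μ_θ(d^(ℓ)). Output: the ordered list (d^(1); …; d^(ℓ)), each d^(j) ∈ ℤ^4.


Via rank(M_{q-1}∘⋯∘M_p): M ≅ I[1,1], I[1,2], I[1,3], I[4,4]^2.
μ_θ-semistable layers: μ^(1)=3; μ^(2)=3/2; μ^(3)=2/3; μ^(4)=-4

((1, 0, 0, 0); (1, 1, 0, 0); (1, 1, 1, 0); (0, 0, 0, 2))


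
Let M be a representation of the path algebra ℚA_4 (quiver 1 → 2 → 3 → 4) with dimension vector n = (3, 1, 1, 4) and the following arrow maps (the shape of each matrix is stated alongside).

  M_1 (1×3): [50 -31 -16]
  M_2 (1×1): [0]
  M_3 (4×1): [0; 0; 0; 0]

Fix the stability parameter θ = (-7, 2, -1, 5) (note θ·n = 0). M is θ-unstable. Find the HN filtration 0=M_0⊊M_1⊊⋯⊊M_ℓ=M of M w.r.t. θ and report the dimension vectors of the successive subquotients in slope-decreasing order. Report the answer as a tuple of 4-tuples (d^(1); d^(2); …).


Via rank(M_{q-1}∘⋯∘M_p): M ≅ I[1,1]^2, I[1,2], I[3,3], I[4,4]^4.
μ_θ-semistable layers: μ^(1)=5; μ^(2)=2; μ^(3)=-1; μ^(4)=-7

((0, 0, 0, 4); (0, 1, 0, 0); (0, 0, 1, 0); (3, 0, 0, 0))


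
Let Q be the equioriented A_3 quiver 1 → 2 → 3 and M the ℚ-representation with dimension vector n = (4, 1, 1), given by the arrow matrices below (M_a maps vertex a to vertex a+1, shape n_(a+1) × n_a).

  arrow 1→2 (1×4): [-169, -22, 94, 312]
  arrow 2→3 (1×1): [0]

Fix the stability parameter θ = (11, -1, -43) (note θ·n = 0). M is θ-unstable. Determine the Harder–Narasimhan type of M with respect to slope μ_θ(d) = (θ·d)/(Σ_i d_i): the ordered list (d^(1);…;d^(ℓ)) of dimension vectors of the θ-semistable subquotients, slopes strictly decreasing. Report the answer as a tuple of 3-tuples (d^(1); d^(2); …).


Via rank(M_{q-1}∘⋯∘M_p): M ≅ I[1,1]^3, I[1,2], I[3,3].
μ_θ-semistable layers: μ^(1)=11; μ^(2)=5; μ^(3)=-43

((3, 0, 0); (1, 1, 0); (0, 0, 1))


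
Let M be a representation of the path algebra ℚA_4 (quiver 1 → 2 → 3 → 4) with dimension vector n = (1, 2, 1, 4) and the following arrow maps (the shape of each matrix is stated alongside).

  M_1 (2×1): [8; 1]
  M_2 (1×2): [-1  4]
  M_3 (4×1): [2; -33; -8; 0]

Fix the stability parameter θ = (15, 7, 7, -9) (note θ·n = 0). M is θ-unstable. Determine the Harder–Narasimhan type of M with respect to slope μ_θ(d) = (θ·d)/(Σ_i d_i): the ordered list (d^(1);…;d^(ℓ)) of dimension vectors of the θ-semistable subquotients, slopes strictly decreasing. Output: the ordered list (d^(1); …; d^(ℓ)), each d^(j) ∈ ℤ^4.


Via rank(M_{q-1}∘⋯∘M_p): M ≅ I[1,4], I[2,2], I[4,4]^3.
μ_θ-semistable layers: μ^(1)=7; μ^(2)=5; μ^(3)=-9

((0, 1, 0, 0); (1, 1, 1, 1); (0, 0, 0, 3))


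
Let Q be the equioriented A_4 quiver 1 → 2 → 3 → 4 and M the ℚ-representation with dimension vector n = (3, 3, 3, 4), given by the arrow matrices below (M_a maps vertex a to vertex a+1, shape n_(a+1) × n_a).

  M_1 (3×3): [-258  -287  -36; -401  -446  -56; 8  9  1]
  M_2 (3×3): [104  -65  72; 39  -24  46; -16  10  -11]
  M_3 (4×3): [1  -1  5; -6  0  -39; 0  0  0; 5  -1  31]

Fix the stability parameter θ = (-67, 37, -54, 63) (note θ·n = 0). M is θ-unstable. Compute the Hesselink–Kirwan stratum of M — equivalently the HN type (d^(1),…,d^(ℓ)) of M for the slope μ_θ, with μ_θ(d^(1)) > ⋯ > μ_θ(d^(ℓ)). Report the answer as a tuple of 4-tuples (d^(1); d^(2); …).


Interval decomposition of M: I[1,3], I[1,4]^2, I[4,4]^2.
HN type (ℓ=3): μ^(1)=63; μ^(2)=-17/2; μ^(3)=-67

((0, 0, 0, 4); (0, 3, 3, 0); (3, 0, 0, 0))


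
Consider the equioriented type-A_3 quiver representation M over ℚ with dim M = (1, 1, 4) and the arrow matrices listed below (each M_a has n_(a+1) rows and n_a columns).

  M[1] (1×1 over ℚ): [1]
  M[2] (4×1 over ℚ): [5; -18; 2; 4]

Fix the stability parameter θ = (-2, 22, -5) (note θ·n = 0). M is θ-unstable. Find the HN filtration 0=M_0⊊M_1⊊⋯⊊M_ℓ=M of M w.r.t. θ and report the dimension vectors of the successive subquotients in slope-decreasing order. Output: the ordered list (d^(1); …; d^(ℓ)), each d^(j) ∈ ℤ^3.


Barcode: M ≅ I[1,3], I[3,3]^3. HN layers by μ_θ (3 steps, strictly decreasing):
  μ^(1)=17/2; μ^(2)=-2; μ^(3)=-5

((0, 1, 1); (1, 0, 0); (0, 0, 3))


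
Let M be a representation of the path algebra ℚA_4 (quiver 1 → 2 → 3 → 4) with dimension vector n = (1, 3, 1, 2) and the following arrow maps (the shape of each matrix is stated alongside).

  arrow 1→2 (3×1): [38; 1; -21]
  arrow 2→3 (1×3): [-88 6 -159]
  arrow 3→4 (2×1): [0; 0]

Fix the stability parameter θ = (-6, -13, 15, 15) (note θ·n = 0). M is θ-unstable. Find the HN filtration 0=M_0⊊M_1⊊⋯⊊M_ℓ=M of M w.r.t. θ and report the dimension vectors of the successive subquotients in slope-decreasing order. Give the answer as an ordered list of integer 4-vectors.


Interval decomposition of M: I[1,3], I[2,2]^2, I[4,4]^2.
HN type (ℓ=3): μ^(1)=15; μ^(2)=-19/2; μ^(3)=-13

((0, 0, 1, 2); (1, 1, 0, 0); (0, 2, 0, 0))


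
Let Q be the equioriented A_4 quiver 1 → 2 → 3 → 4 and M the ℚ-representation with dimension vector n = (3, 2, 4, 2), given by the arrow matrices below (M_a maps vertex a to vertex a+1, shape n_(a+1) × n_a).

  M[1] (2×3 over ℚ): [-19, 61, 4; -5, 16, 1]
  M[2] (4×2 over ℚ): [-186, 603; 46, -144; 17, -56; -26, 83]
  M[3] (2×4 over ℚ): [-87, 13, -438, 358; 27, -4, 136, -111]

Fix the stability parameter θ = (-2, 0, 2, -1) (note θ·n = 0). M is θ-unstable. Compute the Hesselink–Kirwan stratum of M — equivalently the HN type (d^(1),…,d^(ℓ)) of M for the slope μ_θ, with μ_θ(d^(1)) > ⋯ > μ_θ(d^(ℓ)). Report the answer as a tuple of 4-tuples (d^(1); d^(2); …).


Via rank(M_{q-1}∘⋯∘M_p): M ≅ I[1,1], I[1,3], I[1,4], I[3,3], I[3,4].
μ_θ-semistable layers: μ^(1)=2; μ^(2)=1/2; μ^(3)=0; μ^(4)=-2

((0, 0, 2, 0); (0, 0, 2, 2); (0, 2, 0, 0); (3, 0, 0, 0))


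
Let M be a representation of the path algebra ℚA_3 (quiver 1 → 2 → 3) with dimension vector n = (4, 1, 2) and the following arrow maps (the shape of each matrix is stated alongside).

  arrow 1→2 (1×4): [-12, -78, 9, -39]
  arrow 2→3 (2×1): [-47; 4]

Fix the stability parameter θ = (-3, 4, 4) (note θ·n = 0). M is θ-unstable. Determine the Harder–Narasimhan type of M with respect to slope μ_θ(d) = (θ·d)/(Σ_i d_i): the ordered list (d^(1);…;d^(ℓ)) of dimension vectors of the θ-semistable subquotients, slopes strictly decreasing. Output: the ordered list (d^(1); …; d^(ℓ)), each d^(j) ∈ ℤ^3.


Interval decomposition of M: I[1,1]^3, I[1,3], I[3,3].
HN type (ℓ=2): μ^(1)=4; μ^(2)=-3

((0, 1, 2); (4, 0, 0))


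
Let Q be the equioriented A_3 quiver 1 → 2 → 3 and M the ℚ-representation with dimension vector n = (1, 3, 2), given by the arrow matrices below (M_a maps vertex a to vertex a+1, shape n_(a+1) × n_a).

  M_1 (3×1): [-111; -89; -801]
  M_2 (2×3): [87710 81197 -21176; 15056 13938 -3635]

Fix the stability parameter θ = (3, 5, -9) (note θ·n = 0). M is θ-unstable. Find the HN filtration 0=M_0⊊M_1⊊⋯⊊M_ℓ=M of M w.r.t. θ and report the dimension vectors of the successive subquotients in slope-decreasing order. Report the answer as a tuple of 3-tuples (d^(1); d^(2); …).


Via rank(M_{q-1}∘⋯∘M_p): M ≅ I[1,3], I[2,2], I[2,3].
μ_θ-semistable layers: μ^(1)=5; μ^(2)=-1/3; μ^(3)=-2

((0, 1, 0); (1, 1, 1); (0, 1, 1))


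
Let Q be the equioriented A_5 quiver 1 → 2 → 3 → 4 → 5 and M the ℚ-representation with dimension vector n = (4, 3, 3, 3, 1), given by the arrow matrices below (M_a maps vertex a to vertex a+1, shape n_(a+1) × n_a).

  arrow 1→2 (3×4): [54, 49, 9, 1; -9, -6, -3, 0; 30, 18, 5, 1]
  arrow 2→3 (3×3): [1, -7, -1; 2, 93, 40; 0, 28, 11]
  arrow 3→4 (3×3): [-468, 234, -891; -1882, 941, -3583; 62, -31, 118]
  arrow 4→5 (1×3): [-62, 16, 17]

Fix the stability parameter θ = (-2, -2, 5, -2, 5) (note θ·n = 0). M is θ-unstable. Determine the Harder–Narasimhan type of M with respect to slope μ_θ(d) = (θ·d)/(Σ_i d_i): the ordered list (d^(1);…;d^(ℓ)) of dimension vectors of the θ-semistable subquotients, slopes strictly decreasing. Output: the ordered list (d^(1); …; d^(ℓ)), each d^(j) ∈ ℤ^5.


Interval decomposition of M: I[1,1], I[1,3], I[1,4], I[1,5], I[4,4].
HN type (ℓ=3): μ^(1)=5; μ^(2)=3/2; μ^(3)=-2

((0, 0, 1, 0, 1); (0, 0, 2, 2, 0); (4, 3, 0, 1, 0))


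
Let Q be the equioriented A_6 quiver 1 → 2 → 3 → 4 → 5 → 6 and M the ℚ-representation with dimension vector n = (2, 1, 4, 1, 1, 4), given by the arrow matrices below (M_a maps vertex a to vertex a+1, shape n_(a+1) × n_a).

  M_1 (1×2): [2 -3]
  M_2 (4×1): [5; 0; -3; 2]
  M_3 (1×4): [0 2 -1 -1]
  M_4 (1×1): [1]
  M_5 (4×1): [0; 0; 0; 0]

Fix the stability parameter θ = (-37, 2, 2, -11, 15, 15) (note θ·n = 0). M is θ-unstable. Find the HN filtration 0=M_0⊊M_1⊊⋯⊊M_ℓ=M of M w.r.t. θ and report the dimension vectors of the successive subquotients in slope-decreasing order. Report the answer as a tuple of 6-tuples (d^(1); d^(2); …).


Via rank(M_{q-1}∘⋯∘M_p): M ≅ I[1,1], I[1,5], I[3,3]^3, I[6,6]^4.
μ_θ-semistable layers: μ^(1)=15; μ^(2)=2; μ^(3)=-7/3; μ^(4)=-37

((0, 0, 0, 0, 1, 4); (0, 0, 3, 0, 0, 0); (0, 1, 1, 1, 0, 0); (2, 0, 0, 0, 0, 0))


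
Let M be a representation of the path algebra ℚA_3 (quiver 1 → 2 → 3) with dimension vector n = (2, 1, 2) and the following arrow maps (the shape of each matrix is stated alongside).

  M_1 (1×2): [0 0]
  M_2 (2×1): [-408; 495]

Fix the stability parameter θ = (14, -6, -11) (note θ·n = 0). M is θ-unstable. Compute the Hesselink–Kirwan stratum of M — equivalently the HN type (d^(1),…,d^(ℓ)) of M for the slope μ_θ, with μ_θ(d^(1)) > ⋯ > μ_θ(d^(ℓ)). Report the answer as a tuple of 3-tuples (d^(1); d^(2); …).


Via rank(M_{q-1}∘⋯∘M_p): M ≅ I[1,1]^2, I[2,3], I[3,3].
μ_θ-semistable layers: μ^(1)=14; μ^(2)=-17/2; μ^(3)=-11

((2, 0, 0); (0, 1, 1); (0, 0, 1))


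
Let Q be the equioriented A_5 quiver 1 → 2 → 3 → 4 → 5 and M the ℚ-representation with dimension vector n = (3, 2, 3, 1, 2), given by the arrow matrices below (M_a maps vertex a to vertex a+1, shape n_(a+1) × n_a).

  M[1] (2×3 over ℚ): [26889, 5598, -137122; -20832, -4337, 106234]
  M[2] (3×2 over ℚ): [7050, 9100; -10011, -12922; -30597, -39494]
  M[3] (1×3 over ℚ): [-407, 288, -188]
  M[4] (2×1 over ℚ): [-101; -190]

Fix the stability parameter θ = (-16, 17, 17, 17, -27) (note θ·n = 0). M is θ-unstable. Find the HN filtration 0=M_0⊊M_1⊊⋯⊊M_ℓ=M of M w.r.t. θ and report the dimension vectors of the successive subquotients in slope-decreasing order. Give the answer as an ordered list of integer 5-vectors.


Barcode: M ≅ I[1,1], I[1,2], I[1,5], I[3,3]^2, I[5,5]. HN layers by μ_θ (4 steps, strictly decreasing):
  μ^(1)=17; μ^(2)=6; μ^(3)=-16; μ^(4)=-27

((0, 1, 2, 0, 0); (0, 1, 1, 1, 1); (3, 0, 0, 0, 0); (0, 0, 0, 0, 1))


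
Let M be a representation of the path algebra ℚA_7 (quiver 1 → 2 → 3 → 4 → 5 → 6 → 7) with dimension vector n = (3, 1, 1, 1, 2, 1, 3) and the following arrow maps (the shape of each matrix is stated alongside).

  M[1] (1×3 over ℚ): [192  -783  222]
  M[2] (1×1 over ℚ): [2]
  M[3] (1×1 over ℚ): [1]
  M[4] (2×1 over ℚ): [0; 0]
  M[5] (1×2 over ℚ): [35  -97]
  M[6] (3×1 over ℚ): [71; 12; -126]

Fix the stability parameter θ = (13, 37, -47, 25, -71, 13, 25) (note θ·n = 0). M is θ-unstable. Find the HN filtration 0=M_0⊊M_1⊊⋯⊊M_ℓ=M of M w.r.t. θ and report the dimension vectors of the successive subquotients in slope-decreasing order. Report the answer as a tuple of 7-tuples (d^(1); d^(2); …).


Interval decomposition of M: I[1,1]^2, I[1,4], I[5,5], I[5,7], I[7,7]^2.
HN type (ℓ=4): μ^(1)=25; μ^(2)=13; μ^(3)=1; μ^(4)=-71

((0, 0, 0, 1, 0, 0, 3); (2, 0, 0, 0, 0, 1, 0); (1, 1, 1, 0, 0, 0, 0); (0, 0, 0, 0, 2, 0, 0))


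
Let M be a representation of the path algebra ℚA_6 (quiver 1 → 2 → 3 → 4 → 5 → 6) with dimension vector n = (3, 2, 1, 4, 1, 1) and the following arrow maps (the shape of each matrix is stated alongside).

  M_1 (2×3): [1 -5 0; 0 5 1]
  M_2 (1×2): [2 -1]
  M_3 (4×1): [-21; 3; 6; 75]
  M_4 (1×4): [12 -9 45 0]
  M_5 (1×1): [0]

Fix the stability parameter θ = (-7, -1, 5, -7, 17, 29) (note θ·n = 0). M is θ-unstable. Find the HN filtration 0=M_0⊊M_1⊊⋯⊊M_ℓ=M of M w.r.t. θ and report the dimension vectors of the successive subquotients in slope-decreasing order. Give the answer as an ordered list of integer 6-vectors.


Barcode: M ≅ I[1,1], I[1,2], I[1,5], I[4,4]^3, I[6,6]. HN layers by μ_θ (4 steps, strictly decreasing):
  μ^(1)=29; μ^(2)=17; μ^(3)=-1; μ^(4)=-7

((0, 0, 0, 0, 0, 1); (0, 0, 0, 0, 1, 0); (0, 2, 1, 1, 0, 0); (3, 0, 0, 3, 0, 0))


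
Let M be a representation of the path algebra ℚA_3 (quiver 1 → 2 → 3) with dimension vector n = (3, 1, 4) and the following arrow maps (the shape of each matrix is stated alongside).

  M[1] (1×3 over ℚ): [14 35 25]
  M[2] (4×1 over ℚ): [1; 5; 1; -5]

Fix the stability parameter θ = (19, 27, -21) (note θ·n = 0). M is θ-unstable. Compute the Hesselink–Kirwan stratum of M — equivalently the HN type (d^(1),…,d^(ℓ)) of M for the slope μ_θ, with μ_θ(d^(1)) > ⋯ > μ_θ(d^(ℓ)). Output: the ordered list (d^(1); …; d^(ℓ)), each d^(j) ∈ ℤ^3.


Via rank(M_{q-1}∘⋯∘M_p): M ≅ I[1,1]^2, I[1,3], I[3,3]^3.
μ_θ-semistable layers: μ^(1)=19; μ^(2)=25/3; μ^(3)=-21

((2, 0, 0); (1, 1, 1); (0, 0, 3))


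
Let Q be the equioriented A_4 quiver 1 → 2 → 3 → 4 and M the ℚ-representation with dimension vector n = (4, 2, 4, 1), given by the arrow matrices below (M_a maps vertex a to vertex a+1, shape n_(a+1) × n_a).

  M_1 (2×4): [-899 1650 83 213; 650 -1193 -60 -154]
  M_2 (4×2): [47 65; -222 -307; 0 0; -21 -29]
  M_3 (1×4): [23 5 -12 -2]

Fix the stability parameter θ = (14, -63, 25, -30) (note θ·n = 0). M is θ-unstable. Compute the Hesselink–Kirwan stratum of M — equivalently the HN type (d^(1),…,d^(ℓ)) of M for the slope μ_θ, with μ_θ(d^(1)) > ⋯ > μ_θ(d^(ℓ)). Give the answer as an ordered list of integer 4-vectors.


Interval decomposition of M: I[1,1]^2, I[1,3], I[1,4], I[3,3]^2.
HN type (ℓ=4): μ^(1)=25; μ^(2)=14; μ^(3)=-5/2; μ^(4)=-49/2

((0, 0, 3, 0); (2, 0, 0, 0); (0, 0, 1, 1); (2, 2, 0, 0))


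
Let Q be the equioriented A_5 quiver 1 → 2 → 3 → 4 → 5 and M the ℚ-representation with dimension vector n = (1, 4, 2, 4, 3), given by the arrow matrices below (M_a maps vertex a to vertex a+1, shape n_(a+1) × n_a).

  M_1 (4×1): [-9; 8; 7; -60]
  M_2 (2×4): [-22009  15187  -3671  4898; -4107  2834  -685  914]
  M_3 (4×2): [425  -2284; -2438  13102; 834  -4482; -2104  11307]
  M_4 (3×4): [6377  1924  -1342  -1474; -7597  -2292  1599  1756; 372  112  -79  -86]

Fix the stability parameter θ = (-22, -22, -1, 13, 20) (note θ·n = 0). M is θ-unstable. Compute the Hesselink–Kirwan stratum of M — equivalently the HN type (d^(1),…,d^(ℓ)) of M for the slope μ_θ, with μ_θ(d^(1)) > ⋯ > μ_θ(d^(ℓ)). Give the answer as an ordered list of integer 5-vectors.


Via rank(M_{q-1}∘⋯∘M_p): M ≅ I[1,2], I[2,2], I[2,4], I[2,5], I[4,4], I[4,5], I[5,5].
μ_θ-semistable layers: μ^(1)=20; μ^(2)=13; μ^(3)=-1; μ^(4)=-22

((0, 0, 0, 0, 3); (0, 0, 0, 4, 0); (0, 0, 2, 0, 0); (1, 4, 0, 0, 0))


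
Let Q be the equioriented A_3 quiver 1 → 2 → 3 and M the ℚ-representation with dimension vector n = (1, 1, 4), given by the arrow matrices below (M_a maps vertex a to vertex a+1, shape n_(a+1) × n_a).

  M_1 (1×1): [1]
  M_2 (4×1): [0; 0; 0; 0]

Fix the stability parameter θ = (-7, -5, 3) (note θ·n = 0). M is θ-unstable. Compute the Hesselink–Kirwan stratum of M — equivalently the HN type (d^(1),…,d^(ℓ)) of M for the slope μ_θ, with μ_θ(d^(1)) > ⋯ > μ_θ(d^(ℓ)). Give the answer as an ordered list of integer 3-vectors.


Interval decomposition of M: I[1,2], I[3,3]^4.
HN type (ℓ=3): μ^(1)=3; μ^(2)=-5; μ^(3)=-7

((0, 0, 4); (0, 1, 0); (1, 0, 0))


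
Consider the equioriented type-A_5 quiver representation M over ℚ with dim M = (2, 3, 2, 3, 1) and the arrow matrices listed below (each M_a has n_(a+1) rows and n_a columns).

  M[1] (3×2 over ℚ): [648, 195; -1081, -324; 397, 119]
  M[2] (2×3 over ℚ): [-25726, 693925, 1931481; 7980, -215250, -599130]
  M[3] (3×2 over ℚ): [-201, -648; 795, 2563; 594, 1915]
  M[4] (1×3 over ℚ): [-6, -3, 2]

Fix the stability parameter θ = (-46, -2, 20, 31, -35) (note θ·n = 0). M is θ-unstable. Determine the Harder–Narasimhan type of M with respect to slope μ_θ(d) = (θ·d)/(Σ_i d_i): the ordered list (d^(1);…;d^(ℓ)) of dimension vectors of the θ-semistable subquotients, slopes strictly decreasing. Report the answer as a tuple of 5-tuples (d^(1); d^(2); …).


Barcode: M ≅ I[1,2], I[1,5], I[2,2], I[3,4], I[4,4]. HN layers by μ_θ (5 steps, strictly decreasing):
  μ^(1)=31; μ^(2)=20; μ^(3)=16/3; μ^(4)=-2; μ^(5)=-46

((0, 0, 0, 2, 0); (0, 0, 1, 0, 0); (0, 0, 1, 1, 1); (0, 3, 0, 0, 0); (2, 0, 0, 0, 0))


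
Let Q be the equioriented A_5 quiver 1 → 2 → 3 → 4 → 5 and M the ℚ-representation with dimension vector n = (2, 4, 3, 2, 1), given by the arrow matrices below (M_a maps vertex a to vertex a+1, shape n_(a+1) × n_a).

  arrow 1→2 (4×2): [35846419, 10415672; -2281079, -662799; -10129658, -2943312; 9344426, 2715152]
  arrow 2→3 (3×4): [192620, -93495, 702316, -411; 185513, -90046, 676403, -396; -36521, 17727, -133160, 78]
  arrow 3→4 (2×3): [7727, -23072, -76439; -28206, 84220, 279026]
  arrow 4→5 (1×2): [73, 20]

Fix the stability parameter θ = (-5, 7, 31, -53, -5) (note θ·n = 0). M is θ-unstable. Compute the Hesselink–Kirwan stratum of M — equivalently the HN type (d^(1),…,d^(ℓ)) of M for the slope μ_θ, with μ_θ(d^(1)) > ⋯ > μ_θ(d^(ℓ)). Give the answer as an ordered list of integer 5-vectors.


Barcode: M ≅ I[1,4], I[1,5], I[2,2], I[2,3]. HN layers by μ_θ (3 steps, strictly decreasing):
  μ^(1)=31; μ^(2)=7; μ^(3)=-5

((0, 0, 1, 0, 0); (0, 2, 0, 0, 0); (2, 2, 2, 2, 1))


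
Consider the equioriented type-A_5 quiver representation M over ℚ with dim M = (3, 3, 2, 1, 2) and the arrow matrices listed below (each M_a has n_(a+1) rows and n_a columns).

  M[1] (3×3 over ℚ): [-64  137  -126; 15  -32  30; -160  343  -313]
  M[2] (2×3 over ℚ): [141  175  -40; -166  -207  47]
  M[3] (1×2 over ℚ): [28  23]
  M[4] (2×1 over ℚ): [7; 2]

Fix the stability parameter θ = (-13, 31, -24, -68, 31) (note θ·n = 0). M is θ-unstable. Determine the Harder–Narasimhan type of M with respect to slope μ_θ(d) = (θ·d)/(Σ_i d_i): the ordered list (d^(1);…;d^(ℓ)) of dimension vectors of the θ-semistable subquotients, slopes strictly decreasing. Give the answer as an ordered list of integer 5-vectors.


Interval decomposition of M: I[1,2], I[1,3], I[1,5], I[5,5].
HN type (ℓ=4): μ^(1)=31; μ^(2)=7/2; μ^(3)=-13; μ^(4)=-37/2

((0, 1, 0, 0, 2); (0, 1, 1, 0, 0); (2, 0, 0, 0, 0); (1, 1, 1, 1, 0))


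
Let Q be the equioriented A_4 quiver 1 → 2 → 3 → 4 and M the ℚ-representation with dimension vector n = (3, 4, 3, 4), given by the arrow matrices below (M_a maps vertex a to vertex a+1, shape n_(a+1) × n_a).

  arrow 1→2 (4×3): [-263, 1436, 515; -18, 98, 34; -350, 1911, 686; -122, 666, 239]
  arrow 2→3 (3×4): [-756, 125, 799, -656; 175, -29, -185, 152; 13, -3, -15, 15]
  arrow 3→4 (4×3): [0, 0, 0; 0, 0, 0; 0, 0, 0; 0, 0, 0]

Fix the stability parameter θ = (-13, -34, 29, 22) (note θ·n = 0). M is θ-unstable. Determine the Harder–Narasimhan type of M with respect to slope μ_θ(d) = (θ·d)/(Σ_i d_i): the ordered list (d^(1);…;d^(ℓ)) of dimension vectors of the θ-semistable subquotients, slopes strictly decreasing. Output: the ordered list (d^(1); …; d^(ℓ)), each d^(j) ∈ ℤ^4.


Barcode: M ≅ I[1,3]^3, I[2,2], I[4,4]^4. HN layers by μ_θ (4 steps, strictly decreasing):
  μ^(1)=29; μ^(2)=22; μ^(3)=-47/2; μ^(4)=-34

((0, 0, 3, 0); (0, 0, 0, 4); (3, 3, 0, 0); (0, 1, 0, 0))


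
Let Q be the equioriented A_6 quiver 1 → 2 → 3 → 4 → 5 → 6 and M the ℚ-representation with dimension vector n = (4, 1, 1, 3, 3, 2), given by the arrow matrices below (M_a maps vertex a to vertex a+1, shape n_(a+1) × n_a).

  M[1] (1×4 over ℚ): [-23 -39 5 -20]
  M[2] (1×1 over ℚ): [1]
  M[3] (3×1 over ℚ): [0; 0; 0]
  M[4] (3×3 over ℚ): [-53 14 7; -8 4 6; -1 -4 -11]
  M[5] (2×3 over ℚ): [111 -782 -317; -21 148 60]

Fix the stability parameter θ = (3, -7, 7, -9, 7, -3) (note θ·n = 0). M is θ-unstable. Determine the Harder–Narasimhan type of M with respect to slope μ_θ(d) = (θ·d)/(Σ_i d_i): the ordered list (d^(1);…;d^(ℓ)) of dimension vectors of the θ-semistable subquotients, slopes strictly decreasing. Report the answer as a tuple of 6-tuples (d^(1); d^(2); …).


Via rank(M_{q-1}∘⋯∘M_p): M ≅ I[1,1]^3, I[1,3], I[4,5], I[4,6]^2.
μ_θ-semistable layers: μ^(1)=7; μ^(2)=3; μ^(3)=2; μ^(4)=-2; μ^(5)=-9

((0, 0, 1, 0, 1, 0); (3, 0, 0, 0, 0, 0); (0, 0, 0, 0, 2, 2); (1, 1, 0, 0, 0, 0); (0, 0, 0, 3, 0, 0))


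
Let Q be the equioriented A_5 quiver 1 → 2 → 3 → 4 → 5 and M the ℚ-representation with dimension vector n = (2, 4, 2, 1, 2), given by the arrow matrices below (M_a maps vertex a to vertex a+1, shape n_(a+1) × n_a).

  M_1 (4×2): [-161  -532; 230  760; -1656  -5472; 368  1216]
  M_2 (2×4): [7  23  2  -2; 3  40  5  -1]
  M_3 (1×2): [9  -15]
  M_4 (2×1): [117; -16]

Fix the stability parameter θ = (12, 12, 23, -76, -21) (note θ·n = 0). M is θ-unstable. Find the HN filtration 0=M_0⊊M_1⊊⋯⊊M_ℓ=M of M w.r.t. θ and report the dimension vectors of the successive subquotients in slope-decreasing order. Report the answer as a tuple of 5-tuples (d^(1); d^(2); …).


Barcode: M ≅ I[1,1], I[1,3], I[2,2]^2, I[2,5], I[5,5]. HN layers by μ_θ (4 steps, strictly decreasing):
  μ^(1)=23; μ^(2)=12; μ^(3)=-31/2; μ^(4)=-21

((0, 0, 1, 0, 0); (2, 3, 0, 0, 0); (0, 1, 1, 1, 1); (0, 0, 0, 0, 1))


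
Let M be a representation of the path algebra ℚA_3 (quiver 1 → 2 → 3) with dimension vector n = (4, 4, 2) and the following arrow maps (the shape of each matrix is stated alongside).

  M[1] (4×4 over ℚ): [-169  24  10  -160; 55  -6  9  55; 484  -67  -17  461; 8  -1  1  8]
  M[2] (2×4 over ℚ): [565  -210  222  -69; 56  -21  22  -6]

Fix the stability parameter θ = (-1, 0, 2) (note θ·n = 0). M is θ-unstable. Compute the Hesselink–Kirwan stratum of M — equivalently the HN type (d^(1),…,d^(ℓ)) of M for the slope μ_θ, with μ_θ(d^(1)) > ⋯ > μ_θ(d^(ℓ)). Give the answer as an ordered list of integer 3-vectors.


Interval decomposition of M: I[1,2]^2, I[1,3]^2.
HN type (ℓ=3): μ^(1)=2; μ^(2)=0; μ^(3)=-1

((0, 0, 2); (0, 4, 0); (4, 0, 0))


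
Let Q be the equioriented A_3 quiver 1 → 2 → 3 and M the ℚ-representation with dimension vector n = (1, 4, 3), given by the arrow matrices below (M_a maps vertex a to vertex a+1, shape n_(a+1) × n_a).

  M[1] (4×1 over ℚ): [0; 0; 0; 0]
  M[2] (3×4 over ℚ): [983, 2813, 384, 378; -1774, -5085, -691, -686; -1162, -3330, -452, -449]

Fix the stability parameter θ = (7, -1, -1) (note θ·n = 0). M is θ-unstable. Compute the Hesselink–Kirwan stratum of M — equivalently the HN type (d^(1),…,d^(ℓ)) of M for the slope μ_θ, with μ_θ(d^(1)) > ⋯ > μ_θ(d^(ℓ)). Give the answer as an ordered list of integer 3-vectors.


Interval decomposition of M: I[1,1], I[2,2], I[2,3]^3.
HN type (ℓ=2): μ^(1)=7; μ^(2)=-1

((1, 0, 0); (0, 4, 3))


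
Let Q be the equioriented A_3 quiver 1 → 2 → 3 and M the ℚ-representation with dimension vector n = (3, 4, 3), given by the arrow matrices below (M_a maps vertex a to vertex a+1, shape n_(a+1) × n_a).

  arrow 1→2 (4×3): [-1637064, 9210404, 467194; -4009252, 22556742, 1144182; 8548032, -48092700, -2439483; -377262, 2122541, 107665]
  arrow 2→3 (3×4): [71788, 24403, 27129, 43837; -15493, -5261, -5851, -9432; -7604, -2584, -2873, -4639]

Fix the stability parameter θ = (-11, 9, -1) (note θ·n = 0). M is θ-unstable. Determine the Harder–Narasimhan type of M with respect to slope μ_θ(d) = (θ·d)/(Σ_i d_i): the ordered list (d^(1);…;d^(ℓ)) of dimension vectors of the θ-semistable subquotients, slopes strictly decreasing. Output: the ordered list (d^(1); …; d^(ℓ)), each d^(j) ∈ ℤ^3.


Via rank(M_{q-1}∘⋯∘M_p): M ≅ I[1,1], I[1,3]^2, I[2,2], I[2,3].
μ_θ-semistable layers: μ^(1)=9; μ^(2)=4; μ^(3)=-11

((0, 1, 0); (0, 3, 3); (3, 0, 0))


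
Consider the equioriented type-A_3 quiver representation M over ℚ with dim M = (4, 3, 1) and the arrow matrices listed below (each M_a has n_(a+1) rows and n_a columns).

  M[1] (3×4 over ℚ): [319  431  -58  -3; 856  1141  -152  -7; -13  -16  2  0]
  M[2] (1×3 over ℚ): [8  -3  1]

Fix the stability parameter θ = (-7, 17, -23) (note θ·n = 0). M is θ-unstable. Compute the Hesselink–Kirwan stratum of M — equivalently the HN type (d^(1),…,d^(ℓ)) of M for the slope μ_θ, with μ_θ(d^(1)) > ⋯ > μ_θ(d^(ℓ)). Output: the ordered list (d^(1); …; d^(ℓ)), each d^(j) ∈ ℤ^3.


Interval decomposition of M: I[1,1], I[1,2]^2, I[1,3].
HN type (ℓ=3): μ^(1)=17; μ^(2)=-3; μ^(3)=-7

((0, 2, 0); (0, 1, 1); (4, 0, 0))


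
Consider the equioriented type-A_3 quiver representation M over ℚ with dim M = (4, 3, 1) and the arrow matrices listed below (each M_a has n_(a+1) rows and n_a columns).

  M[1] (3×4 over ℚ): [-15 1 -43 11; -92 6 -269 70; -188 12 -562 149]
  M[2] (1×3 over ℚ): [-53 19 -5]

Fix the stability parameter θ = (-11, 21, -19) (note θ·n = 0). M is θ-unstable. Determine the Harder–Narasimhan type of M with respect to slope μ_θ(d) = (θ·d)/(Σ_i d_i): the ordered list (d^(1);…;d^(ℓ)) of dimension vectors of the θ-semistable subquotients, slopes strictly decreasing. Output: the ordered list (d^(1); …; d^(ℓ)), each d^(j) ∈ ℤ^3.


Via rank(M_{q-1}∘⋯∘M_p): M ≅ I[1,1], I[1,2]^2, I[1,3].
μ_θ-semistable layers: μ^(1)=21; μ^(2)=1; μ^(3)=-11

((0, 2, 0); (0, 1, 1); (4, 0, 0))


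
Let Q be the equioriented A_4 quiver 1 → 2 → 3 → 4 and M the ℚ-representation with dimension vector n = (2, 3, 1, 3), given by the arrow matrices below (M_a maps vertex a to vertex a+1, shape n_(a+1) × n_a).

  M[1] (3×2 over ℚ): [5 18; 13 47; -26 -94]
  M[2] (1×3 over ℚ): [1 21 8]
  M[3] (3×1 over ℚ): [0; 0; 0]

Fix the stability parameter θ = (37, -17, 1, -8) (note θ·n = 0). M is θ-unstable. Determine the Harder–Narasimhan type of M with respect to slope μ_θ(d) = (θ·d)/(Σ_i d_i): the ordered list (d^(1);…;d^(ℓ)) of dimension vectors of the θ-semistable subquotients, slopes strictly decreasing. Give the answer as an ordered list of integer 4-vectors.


Barcode: M ≅ I[1,2], I[1,3], I[2,2], I[4,4]^3. HN layers by μ_θ (4 steps, strictly decreasing):
  μ^(1)=10; μ^(2)=7; μ^(3)=-8; μ^(4)=-17

((1, 1, 0, 0); (1, 1, 1, 0); (0, 0, 0, 3); (0, 1, 0, 0))


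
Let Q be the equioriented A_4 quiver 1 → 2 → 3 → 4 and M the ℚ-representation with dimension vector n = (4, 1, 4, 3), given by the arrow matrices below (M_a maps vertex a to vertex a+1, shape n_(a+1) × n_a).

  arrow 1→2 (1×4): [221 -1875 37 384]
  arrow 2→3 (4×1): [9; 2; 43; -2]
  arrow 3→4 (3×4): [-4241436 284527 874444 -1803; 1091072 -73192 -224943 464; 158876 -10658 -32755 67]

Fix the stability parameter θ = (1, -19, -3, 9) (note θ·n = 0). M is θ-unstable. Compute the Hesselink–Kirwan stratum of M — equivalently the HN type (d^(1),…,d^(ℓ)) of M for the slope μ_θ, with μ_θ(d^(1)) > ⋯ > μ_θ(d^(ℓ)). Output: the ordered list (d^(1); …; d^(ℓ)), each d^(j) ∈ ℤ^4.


Via rank(M_{q-1}∘⋯∘M_p): M ≅ I[1,1]^3, I[1,4], I[3,3], I[3,4]^2.
μ_θ-semistable layers: μ^(1)=9; μ^(2)=1; μ^(3)=-3; μ^(4)=-9

((0, 0, 0, 3); (3, 0, 0, 0); (0, 0, 4, 0); (1, 1, 0, 0))


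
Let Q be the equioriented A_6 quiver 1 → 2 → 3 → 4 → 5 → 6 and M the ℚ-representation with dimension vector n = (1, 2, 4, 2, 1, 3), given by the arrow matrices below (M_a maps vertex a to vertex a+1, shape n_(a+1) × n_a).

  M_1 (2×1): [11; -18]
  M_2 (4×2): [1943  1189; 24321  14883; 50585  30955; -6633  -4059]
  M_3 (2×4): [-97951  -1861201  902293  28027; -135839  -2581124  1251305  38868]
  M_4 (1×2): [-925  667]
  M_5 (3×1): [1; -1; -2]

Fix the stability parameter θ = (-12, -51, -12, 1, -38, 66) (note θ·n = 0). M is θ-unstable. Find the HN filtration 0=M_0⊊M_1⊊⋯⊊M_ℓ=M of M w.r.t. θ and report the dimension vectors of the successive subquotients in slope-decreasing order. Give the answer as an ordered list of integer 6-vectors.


Interval decomposition of M: I[1,3], I[2,2], I[3,3], I[3,4], I[3,6], I[6,6]^2.
HN type (ℓ=6): μ^(1)=66; μ^(2)=1; μ^(3)=-12; μ^(4)=-49/3; μ^(5)=-63/2; μ^(6)=-51

((0, 0, 0, 0, 0, 3); (0, 0, 0, 1, 0, 0); (0, 0, 3, 0, 0, 0); (0, 0, 1, 1, 1, 0); (1, 1, 0, 0, 0, 0); (0, 1, 0, 0, 0, 0))


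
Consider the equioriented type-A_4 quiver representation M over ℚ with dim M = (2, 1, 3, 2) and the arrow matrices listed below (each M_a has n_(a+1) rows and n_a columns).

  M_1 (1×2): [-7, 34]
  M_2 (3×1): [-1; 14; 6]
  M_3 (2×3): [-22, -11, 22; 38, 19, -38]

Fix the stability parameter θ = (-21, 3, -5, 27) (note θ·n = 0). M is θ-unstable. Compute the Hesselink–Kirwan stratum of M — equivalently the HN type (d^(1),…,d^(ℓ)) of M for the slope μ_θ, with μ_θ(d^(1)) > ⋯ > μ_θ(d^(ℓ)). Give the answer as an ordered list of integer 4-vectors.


Barcode: M ≅ I[1,1], I[1,3], I[3,3], I[3,4], I[4,4]. HN layers by μ_θ (4 steps, strictly decreasing):
  μ^(1)=27; μ^(2)=-1; μ^(3)=-5; μ^(4)=-21

((0, 0, 0, 2); (0, 1, 1, 0); (0, 0, 2, 0); (2, 0, 0, 0))


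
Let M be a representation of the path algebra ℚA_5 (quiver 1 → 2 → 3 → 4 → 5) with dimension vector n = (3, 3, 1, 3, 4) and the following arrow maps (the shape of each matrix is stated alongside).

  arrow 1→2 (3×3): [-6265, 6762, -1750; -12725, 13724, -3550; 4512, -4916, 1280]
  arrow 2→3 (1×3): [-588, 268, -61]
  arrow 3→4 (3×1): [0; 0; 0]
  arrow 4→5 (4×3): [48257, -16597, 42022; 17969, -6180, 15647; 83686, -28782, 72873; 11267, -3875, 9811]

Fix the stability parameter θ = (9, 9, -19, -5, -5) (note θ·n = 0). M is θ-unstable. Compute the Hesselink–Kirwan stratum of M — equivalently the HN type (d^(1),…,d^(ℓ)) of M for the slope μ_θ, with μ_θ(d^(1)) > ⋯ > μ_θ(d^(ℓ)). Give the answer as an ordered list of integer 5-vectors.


Via rank(M_{q-1}∘⋯∘M_p): M ≅ I[1,1], I[1,2], I[1,3], I[2,2], I[4,5]^3, I[5,5].
μ_θ-semistable layers: μ^(1)=9; μ^(2)=-1/3; μ^(3)=-5

((2, 2, 0, 0, 0); (1, 1, 1, 0, 0); (0, 0, 0, 3, 4))


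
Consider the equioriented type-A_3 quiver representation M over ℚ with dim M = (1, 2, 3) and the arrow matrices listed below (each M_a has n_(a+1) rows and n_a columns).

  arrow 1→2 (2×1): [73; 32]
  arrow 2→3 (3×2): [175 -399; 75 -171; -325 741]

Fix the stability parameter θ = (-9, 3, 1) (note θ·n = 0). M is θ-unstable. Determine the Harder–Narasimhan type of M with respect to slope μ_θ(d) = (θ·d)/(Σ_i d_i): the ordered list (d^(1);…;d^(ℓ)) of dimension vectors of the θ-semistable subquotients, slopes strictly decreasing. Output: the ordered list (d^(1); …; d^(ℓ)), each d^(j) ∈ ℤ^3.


Via rank(M_{q-1}∘⋯∘M_p): M ≅ I[1,3], I[2,2], I[3,3]^2.
μ_θ-semistable layers: μ^(1)=3; μ^(2)=2; μ^(3)=1; μ^(4)=-9

((0, 1, 0); (0, 1, 1); (0, 0, 2); (1, 0, 0))


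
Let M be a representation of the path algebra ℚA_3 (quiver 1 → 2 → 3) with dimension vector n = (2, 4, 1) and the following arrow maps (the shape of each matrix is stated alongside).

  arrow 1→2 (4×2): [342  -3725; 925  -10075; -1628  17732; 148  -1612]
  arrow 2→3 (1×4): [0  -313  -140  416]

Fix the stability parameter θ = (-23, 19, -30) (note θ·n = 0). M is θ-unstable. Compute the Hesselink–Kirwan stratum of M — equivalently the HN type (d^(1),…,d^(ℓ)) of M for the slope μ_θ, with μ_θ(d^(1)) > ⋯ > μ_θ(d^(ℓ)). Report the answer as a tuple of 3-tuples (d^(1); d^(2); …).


Interval decomposition of M: I[1,2], I[1,3], I[2,2]^2.
HN type (ℓ=3): μ^(1)=19; μ^(2)=-11/2; μ^(3)=-23

((0, 3, 0); (0, 1, 1); (2, 0, 0))
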